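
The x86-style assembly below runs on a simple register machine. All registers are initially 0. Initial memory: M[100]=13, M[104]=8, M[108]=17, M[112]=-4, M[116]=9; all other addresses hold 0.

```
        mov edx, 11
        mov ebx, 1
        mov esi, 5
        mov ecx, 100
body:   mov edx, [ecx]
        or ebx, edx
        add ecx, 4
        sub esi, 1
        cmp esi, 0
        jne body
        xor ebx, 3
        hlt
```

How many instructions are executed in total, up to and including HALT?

mov edx, 11 → edx=11
mov ebx, 1 → ebx=1
mov esi, 5 → esi=5
mov ecx, 100 → ecx=100
mov edx, [ecx] → edx=M[100]=13
or ebx, edx → ebx=1|13=13
add ecx, 4 → ecx=100+4=104
sub esi, 1 → esi=5-1=4
cmp esi, 0  (cmp 4,0)
jne body: taken
mov edx, [ecx] → edx=M[104]=8
or ebx, edx → ebx=13|8=13
add ecx, 4 → ecx=104+4=108
sub esi, 1 → esi=4-1=3
cmp esi, 0  (cmp 3,0)
jne body: taken
mov edx, [ecx] → edx=M[108]=17
or ebx, edx → ebx=13|17=29
add ecx, 4 → ecx=108+4=112
sub esi, 1 → esi=3-1=2
cmp esi, 0  (cmp 2,0)
jne body: taken
mov edx, [ecx] → edx=M[112]=-4
or ebx, edx → ebx=29|(-4)=-3
add ecx, 4 → ecx=112+4=116
sub esi, 1 → esi=2-1=1
cmp esi, 0  (cmp 1,0)
jne body: taken
mov edx, [ecx] → edx=M[116]=9
or ebx, edx → ebx=(-3)|9=-3
add ecx, 4 → ecx=116+4=120
sub esi, 1 → esi=1-1=0
cmp esi, 0  (cmp 0,0)
jne body: not taken
xor ebx, 3 → ebx=(-3)^3=-2
halt.
Total executed instructions: 36.

36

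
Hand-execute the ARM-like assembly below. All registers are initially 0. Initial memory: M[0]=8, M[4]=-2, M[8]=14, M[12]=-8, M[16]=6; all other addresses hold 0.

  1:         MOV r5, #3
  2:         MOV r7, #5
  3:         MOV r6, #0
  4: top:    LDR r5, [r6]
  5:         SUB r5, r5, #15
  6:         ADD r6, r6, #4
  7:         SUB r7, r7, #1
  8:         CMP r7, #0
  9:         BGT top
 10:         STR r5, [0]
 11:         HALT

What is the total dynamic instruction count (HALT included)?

r5=3
r7=5
r6=0
r5=M[0]=8
r5=8-15=-7
r6=0+4=4
r7=5-1=4
CMP r7, #0  (cmp 4,0)
BGT top: taken
r5=M[4]=-2
r5=(-2)-15=-17
r6=4+4=8
r7=4-1=3
CMP r7, #0  (cmp 3,0)
BGT top: taken
r5=M[8]=14
r5=14-15=-1
r6=8+4=12
r7=3-1=2
CMP r7, #0  (cmp 2,0)
BGT top: taken
r5=M[12]=-8
r5=(-8)-15=-23
r6=12+4=16
r7=2-1=1
CMP r7, #0  (cmp 1,0)
BGT top: taken
r5=M[16]=6
r5=6-15=-9
r6=16+4=20
r7=1-1=0
CMP r7, #0  (cmp 0,0)
BGT top: not taken
STR r5, [0] → M[0]=-9
halt.
Total executed instructions: 35.

35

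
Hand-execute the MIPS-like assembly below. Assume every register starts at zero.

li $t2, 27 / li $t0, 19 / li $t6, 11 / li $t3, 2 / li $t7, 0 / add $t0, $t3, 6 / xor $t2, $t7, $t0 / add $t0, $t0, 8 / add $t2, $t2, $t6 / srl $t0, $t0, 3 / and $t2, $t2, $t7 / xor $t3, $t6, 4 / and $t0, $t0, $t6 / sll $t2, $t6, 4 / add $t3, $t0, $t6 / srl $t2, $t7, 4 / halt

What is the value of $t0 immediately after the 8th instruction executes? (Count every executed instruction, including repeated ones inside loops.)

16

$t2=27
$t0=19
$t6=11
$t3=2
$t7=0
$t0=2+6=8
$t2=0^8=8
$t0=8+8=16
After step 8: $t0 = 16.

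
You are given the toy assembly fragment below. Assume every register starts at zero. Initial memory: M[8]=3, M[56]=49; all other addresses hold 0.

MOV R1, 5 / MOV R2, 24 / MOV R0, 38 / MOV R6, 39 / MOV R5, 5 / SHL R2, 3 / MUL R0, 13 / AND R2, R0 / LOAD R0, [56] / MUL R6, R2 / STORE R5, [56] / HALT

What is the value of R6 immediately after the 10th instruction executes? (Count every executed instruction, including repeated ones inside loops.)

R1=5
R2=24
R0=38
R6=39
R5=5
R2=24<<3=192
R0=38*13=494
R2=192&494=192
R0=M[56]=49
R6=39*192=7488
After step 10: R6 = 7488.

7488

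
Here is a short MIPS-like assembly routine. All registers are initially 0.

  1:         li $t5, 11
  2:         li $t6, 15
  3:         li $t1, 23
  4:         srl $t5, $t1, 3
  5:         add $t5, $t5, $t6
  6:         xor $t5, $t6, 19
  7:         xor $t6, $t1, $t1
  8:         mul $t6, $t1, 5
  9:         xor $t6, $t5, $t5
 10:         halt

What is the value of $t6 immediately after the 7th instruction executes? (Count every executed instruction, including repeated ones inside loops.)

after li $t5, 11: $t5=11
after li $t6, 15: $t6=15
after li $t1, 23: $t1=23
after srl $t5, $t1, 3: $t5=23>>3=2
after add $t5, $t5, $t6: $t5=2+15=17
after xor $t5, $t6, 19: $t5=15^19=28
after xor $t6, $t1, $t1: $t6=23^23=0
After step 7: $t6 = 0.

0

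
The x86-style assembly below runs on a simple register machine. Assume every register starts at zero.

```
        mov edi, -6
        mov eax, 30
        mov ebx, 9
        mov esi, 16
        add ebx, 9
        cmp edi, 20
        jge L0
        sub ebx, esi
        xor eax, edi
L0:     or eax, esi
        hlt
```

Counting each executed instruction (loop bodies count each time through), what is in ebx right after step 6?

mov edi, -6 → edi=-6
mov eax, 30 → eax=30
mov ebx, 9 → ebx=9
mov esi, 16 → esi=16
add ebx, 9 → ebx=9+9=18
cmp edi, 20  (cmp -6,20)
After step 6: ebx = 18.

18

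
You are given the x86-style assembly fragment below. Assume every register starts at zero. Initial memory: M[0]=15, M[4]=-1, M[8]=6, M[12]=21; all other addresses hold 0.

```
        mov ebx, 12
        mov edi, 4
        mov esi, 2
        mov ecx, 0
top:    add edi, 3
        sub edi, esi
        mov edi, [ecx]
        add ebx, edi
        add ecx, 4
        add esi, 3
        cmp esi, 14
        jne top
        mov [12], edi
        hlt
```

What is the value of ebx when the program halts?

mov ebx, 12 → ebx=12
mov edi, 4 → edi=4
mov esi, 2 → esi=2
mov ecx, 0 → ecx=0
add edi, 3 → edi=4+3=7
sub edi, esi → edi=7-2=5
mov edi, [ecx] → edi=M[0]=15
add ebx, edi → ebx=12+15=27
add ecx, 4 → ecx=0+4=4
add esi, 3 → esi=2+3=5
cmp esi, 14  (cmp 5,14)
jne top: taken
add edi, 3 → edi=15+3=18
sub edi, esi → edi=18-5=13
mov edi, [ecx] → edi=M[4]=-1
add ebx, edi → ebx=27+(-1)=26
add ecx, 4 → ecx=4+4=8
add esi, 3 → esi=5+3=8
cmp esi, 14  (cmp 8,14)
jne top: taken
add edi, 3 → edi=(-1)+3=2
sub edi, esi → edi=2-8=-6
mov edi, [ecx] → edi=M[8]=6
add ebx, edi → ebx=26+6=32
add ecx, 4 → ecx=8+4=12
add esi, 3 → esi=8+3=11
cmp esi, 14  (cmp 11,14)
jne top: taken
add edi, 3 → edi=6+3=9
sub edi, esi → edi=9-11=-2
mov edi, [ecx] → edi=M[12]=21
add ebx, edi → ebx=32+21=53
add ecx, 4 → ecx=12+4=16
add esi, 3 → esi=11+3=14
cmp esi, 14  (cmp 14,14)
jne top: not taken
mov [12], edi → M[12]=21
halt.

53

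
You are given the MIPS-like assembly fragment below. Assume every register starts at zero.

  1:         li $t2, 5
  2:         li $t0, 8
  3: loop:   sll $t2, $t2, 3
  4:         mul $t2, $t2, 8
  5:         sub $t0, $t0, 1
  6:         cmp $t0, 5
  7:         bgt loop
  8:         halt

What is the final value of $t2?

1310720

after li $t2, 5: $t2=5
after li $t0, 8: $t0=8
after sll $t2, $t2, 3: $t2=5<<3=40
after mul $t2, $t2, 8: $t2=40*8=320
after sub $t0, $t0, 1: $t0=8-1=7
cmp $t0, 5  (cmp 7,5)
bgt loop: taken
after sll $t2, $t2, 3: $t2=320<<3=2560
after mul $t2, $t2, 8: $t2=2560*8=20480
after sub $t0, $t0, 1: $t0=7-1=6
cmp $t0, 5  (cmp 6,5)
bgt loop: taken
after sll $t2, $t2, 3: $t2=20480<<3=163840
after mul $t2, $t2, 8: $t2=163840*8=1310720
after sub $t0, $t0, 1: $t0=6-1=5
cmp $t0, 5  (cmp 5,5)
bgt loop: not taken
halt.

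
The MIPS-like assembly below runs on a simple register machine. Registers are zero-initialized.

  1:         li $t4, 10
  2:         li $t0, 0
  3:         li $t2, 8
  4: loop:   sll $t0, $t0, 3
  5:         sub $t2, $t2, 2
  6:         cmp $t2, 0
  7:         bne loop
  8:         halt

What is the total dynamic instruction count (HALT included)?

20

after li $t4, 10: $t4=10
after li $t0, 0: $t0=0
after li $t2, 8: $t2=8
after sll $t0, $t0, 3: $t0=0<<3=0
after sub $t2, $t2, 2: $t2=8-2=6
cmp $t2, 0  (cmp 6,0)
bne loop: taken
after sll $t0, $t0, 3: $t0=0<<3=0
after sub $t2, $t2, 2: $t2=6-2=4
cmp $t2, 0  (cmp 4,0)
bne loop: taken
after sll $t0, $t0, 3: $t0=0<<3=0
after sub $t2, $t2, 2: $t2=4-2=2
cmp $t2, 0  (cmp 2,0)
bne loop: taken
after sll $t0, $t0, 3: $t0=0<<3=0
after sub $t2, $t2, 2: $t2=2-2=0
cmp $t2, 0  (cmp 0,0)
bne loop: not taken
halt.
Total executed instructions: 20.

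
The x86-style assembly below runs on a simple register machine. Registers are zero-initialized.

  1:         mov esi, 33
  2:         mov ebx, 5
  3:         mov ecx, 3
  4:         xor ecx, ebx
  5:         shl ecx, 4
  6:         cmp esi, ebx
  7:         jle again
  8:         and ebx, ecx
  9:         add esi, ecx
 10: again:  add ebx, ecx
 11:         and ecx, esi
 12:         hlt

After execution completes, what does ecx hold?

0

after mov esi, 33: esi=33
after mov ebx, 5: ebx=5
after mov ecx, 3: ecx=3
after xor ecx, ebx: ecx=3^5=6
after shl ecx, 4: ecx=6<<4=96
cmp esi, ebx  (cmp 33,5)
jle again: not taken
after and ebx, ecx: ebx=5&96=0
after add esi, ecx: esi=33+96=129
after add ebx, ecx: ebx=0+96=96
after and ecx, esi: ecx=96&129=0
halt.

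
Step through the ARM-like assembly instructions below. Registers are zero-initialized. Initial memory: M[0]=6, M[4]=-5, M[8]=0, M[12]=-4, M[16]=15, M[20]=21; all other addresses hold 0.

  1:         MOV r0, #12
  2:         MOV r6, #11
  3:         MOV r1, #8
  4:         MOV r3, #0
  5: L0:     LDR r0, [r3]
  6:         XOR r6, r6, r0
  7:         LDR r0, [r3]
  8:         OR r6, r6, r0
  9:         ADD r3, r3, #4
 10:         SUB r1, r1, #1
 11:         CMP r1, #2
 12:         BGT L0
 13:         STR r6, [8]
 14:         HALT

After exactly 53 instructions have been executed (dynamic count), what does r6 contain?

MOV r0, #12 → r0=12
MOV r6, #11 → r6=11
MOV r1, #8 → r1=8
MOV r3, #0 → r3=0
LDR r0, [r3] → r0=M[0]=6
XOR r6, r6, r0 → r6=11^6=13
LDR r0, [r3] → r0=M[0]=6
OR r6, r6, r0 → r6=13|6=15
ADD r3, r3, #4 → r3=0+4=4
SUB r1, r1, #1 → r1=8-1=7
CMP r1, #2  (cmp 7,2)
BGT L0: taken
LDR r0, [r3] → r0=M[4]=-5
XOR r6, r6, r0 → r6=15^(-5)=-12
LDR r0, [r3] → r0=M[4]=-5
OR r6, r6, r0 → r6=(-12)|(-5)=-1
ADD r3, r3, #4 → r3=4+4=8
SUB r1, r1, #1 → r1=7-1=6
CMP r1, #2  (cmp 6,2)
BGT L0: taken
LDR r0, [r3] → r0=M[8]=0
XOR r6, r6, r0 → r6=(-1)^0=-1
LDR r0, [r3] → r0=M[8]=0
OR r6, r6, r0 → r6=(-1)|0=-1
ADD r3, r3, #4 → r3=8+4=12
SUB r1, r1, #1 → r1=6-1=5
CMP r1, #2  (cmp 5,2)
BGT L0: taken
LDR r0, [r3] → r0=M[12]=-4
XOR r6, r6, r0 → r6=(-1)^(-4)=3
LDR r0, [r3] → r0=M[12]=-4
OR r6, r6, r0 → r6=3|(-4)=-1
ADD r3, r3, #4 → r3=12+4=16
SUB r1, r1, #1 → r1=5-1=4
CMP r1, #2  (cmp 4,2)
BGT L0: taken
LDR r0, [r3] → r0=M[16]=15
XOR r6, r6, r0 → r6=(-1)^15=-16
LDR r0, [r3] → r0=M[16]=15
OR r6, r6, r0 → r6=(-16)|15=-1
ADD r3, r3, #4 → r3=16+4=20
SUB r1, r1, #1 → r1=4-1=3
CMP r1, #2  (cmp 3,2)
BGT L0: taken
LDR r0, [r3] → r0=M[20]=21
XOR r6, r6, r0 → r6=(-1)^21=-22
LDR r0, [r3] → r0=M[20]=21
OR r6, r6, r0 → r6=(-22)|21=-1
ADD r3, r3, #4 → r3=20+4=24
SUB r1, r1, #1 → r1=3-1=2
CMP r1, #2  (cmp 2,2)
BGT L0: not taken
STR r6, [8] → M[8]=-1
After step 53: r6 = -1.

-1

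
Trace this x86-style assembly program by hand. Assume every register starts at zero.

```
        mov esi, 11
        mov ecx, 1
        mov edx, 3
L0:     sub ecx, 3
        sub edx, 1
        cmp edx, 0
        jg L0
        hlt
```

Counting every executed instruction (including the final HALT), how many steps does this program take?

mov esi, 11 → esi=11
mov ecx, 1 → ecx=1
mov edx, 3 → edx=3
sub ecx, 3 → ecx=1-3=-2
sub edx, 1 → edx=3-1=2
cmp edx, 0  (cmp 2,0)
jg L0: taken
sub ecx, 3 → ecx=(-2)-3=-5
sub edx, 1 → edx=2-1=1
cmp edx, 0  (cmp 1,0)
jg L0: taken
sub ecx, 3 → ecx=(-5)-3=-8
sub edx, 1 → edx=1-1=0
cmp edx, 0  (cmp 0,0)
jg L0: not taken
halt.
Total executed instructions: 16.

16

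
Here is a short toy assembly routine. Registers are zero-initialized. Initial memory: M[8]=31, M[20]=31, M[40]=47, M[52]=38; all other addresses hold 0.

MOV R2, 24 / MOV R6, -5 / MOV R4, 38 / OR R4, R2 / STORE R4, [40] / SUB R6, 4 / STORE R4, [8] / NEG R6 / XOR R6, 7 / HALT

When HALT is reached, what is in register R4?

62

after MOV R2, 24: R2=24
after MOV R6, -5: R6=-5
after MOV R4, 38: R4=38
after OR R4, R2: R4=38|24=62
STORE R4, [40] → M[40]=62
after SUB R6, 4: R6=(-5)-4=-9
STORE R4, [8] → M[8]=62
after NEG R6: R6=-(-9)=9
after XOR R6, 7: R6=9^7=14
halt.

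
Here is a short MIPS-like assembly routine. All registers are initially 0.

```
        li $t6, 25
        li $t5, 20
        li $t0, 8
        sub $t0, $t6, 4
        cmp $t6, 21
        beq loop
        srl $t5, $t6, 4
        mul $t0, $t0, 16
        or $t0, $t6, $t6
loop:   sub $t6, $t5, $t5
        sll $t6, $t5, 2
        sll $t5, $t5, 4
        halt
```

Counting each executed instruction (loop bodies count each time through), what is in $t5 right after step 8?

1

after li $t6, 25: $t6=25
after li $t5, 20: $t5=20
after li $t0, 8: $t0=8
after sub $t0, $t6, 4: $t0=25-4=21
cmp $t6, 21  (cmp 25,21)
beq loop: not taken
after srl $t5, $t6, 4: $t5=25>>4=1
after mul $t0, $t0, 16: $t0=21*16=336
After step 8: $t5 = 1.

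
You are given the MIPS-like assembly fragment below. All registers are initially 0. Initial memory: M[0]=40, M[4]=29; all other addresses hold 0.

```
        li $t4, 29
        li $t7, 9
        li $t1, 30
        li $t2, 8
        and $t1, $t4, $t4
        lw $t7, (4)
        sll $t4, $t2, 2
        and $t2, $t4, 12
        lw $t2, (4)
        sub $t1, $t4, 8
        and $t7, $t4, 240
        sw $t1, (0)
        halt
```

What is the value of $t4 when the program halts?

32

$t4=29
$t7=9
$t1=30
$t2=8
$t1=29&29=29
$t7=M[4]=29
$t4=8<<2=32
$t2=32&12=0
$t2=M[4]=29
$t1=32-8=24
$t7=32&240=32
sw $t1, (0) → M[0]=24
halt.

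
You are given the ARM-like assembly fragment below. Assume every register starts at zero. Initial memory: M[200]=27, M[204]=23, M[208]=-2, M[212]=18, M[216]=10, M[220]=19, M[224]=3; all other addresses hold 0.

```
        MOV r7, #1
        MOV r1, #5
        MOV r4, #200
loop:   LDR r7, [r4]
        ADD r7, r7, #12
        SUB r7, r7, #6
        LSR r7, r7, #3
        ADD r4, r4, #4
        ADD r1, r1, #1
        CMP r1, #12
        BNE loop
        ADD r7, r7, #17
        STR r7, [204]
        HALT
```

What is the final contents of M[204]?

18

MOV r7, #1 → r7=1
MOV r1, #5 → r1=5
MOV r4, #200 → r4=200
LDR r7, [r4] → r7=M[200]=27
ADD r7, r7, #12 → r7=27+12=39
SUB r7, r7, #6 → r7=39-6=33
LSR r7, r7, #3 → r7=33>>3=4
ADD r4, r4, #4 → r4=200+4=204
ADD r1, r1, #1 → r1=5+1=6
CMP r1, #12  (cmp 6,12)
BNE loop: taken
LDR r7, [r4] → r7=M[204]=23
ADD r7, r7, #12 → r7=23+12=35
SUB r7, r7, #6 → r7=35-6=29
LSR r7, r7, #3 → r7=29>>3=3
ADD r4, r4, #4 → r4=204+4=208
ADD r1, r1, #1 → r1=6+1=7
CMP r1, #12  (cmp 7,12)
BNE loop: taken
LDR r7, [r4] → r7=M[208]=-2
ADD r7, r7, #12 → r7=(-2)+12=10
SUB r7, r7, #6 → r7=10-6=4
LSR r7, r7, #3 → r7=4>>3=0
ADD r4, r4, #4 → r4=208+4=212
ADD r1, r1, #1 → r1=7+1=8
CMP r1, #12  (cmp 8,12)
BNE loop: taken
LDR r7, [r4] → r7=M[212]=18
ADD r7, r7, #12 → r7=18+12=30
SUB r7, r7, #6 → r7=30-6=24
LSR r7, r7, #3 → r7=24>>3=3
ADD r4, r4, #4 → r4=212+4=216
ADD r1, r1, #1 → r1=8+1=9
CMP r1, #12  (cmp 9,12)
BNE loop: taken
LDR r7, [r4] → r7=M[216]=10
ADD r7, r7, #12 → r7=10+12=22
SUB r7, r7, #6 → r7=22-6=16
LSR r7, r7, #3 → r7=16>>3=2
ADD r4, r4, #4 → r4=216+4=220
ADD r1, r1, #1 → r1=9+1=10
CMP r1, #12  (cmp 10,12)
BNE loop: taken
LDR r7, [r4] → r7=M[220]=19
ADD r7, r7, #12 → r7=19+12=31
SUB r7, r7, #6 → r7=31-6=25
LSR r7, r7, #3 → r7=25>>3=3
ADD r4, r4, #4 → r4=220+4=224
ADD r1, r1, #1 → r1=10+1=11
CMP r1, #12  (cmp 11,12)
BNE loop: taken
LDR r7, [r4] → r7=M[224]=3
ADD r7, r7, #12 → r7=3+12=15
SUB r7, r7, #6 → r7=15-6=9
LSR r7, r7, #3 → r7=9>>3=1
ADD r4, r4, #4 → r4=224+4=228
ADD r1, r1, #1 → r1=11+1=12
CMP r1, #12  (cmp 12,12)
BNE loop: not taken
ADD r7, r7, #17 → r7=1+17=18
STR r7, [204] → M[204]=18
halt.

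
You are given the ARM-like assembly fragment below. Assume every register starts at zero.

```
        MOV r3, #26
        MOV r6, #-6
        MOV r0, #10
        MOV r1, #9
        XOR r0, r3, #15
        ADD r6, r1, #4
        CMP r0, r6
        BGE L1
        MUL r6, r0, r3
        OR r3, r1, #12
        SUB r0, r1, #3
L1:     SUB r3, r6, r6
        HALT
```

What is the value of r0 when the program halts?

MOV r3, #26 → r3=26
MOV r6, #-6 → r6=-6
MOV r0, #10 → r0=10
MOV r1, #9 → r1=9
XOR r0, r3, #15 → r0=26^15=21
ADD r6, r1, #4 → r6=9+4=13
CMP r0, r6  (cmp 21,13)
BGE L1: taken
SUB r3, r6, r6 → r3=13-13=0
halt.

21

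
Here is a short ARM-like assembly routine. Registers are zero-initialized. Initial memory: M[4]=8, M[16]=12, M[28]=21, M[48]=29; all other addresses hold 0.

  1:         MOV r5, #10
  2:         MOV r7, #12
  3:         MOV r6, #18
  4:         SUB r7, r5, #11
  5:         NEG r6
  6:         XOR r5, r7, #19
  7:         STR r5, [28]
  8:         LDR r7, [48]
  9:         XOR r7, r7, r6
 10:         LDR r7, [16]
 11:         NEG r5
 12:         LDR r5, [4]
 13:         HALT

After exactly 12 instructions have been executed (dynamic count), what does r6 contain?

r5=10
r7=12
r6=18
r7=10-11=-1
r6=-(18)=-18
r5=(-1)^19=-20
STR r5, [28] → M[28]=-20
r7=M[48]=29
r7=29^(-18)=-13
r7=M[16]=12
r5=-(-20)=20
r5=M[4]=8
After step 12: r6 = -18.

-18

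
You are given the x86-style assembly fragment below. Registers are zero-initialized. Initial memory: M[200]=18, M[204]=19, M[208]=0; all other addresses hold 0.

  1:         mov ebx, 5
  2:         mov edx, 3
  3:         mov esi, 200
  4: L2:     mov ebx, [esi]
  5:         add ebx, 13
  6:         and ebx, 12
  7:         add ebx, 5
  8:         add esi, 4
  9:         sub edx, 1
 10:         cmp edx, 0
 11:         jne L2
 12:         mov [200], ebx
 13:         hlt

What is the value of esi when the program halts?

ebx=5
edx=3
esi=200
ebx=M[200]=18
ebx=18+13=31
ebx=31&12=12
ebx=12+5=17
esi=200+4=204
edx=3-1=2
cmp edx, 0  (cmp 2,0)
jne L2: taken
ebx=M[204]=19
ebx=19+13=32
ebx=32&12=0
ebx=0+5=5
esi=204+4=208
edx=2-1=1
cmp edx, 0  (cmp 1,0)
jne L2: taken
ebx=M[208]=0
ebx=0+13=13
ebx=13&12=12
ebx=12+5=17
esi=208+4=212
edx=1-1=0
cmp edx, 0  (cmp 0,0)
jne L2: not taken
mov [200], ebx → M[200]=17
halt.

212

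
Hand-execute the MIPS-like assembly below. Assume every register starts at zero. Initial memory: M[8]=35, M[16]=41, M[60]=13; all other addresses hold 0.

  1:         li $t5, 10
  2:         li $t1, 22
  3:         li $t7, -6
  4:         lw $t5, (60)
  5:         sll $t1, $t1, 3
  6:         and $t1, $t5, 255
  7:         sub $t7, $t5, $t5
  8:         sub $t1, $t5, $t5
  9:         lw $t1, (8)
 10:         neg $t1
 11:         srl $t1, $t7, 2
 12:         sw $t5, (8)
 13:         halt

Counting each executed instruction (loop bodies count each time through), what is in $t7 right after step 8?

0

li $t5, 10 → $t5=10
li $t1, 22 → $t1=22
li $t7, -6 → $t7=-6
lw $t5, (60) → $t5=M[60]=13
sll $t1, $t1, 3 → $t1=22<<3=176
and $t1, $t5, 255 → $t1=13&255=13
sub $t7, $t5, $t5 → $t7=13-13=0
sub $t1, $t5, $t5 → $t1=13-13=0
After step 8: $t7 = 0.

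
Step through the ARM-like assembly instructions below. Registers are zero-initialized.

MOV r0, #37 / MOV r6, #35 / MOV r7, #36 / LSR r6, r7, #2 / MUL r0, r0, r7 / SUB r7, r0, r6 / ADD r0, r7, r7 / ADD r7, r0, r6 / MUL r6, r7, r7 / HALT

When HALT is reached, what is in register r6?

7049025

r0=37
r6=35
r7=36
r6=36>>2=9
r0=37*36=1332
r7=1332-9=1323
r0=1323+1323=2646
r7=2646+9=2655
r6=2655*2655=7049025
halt.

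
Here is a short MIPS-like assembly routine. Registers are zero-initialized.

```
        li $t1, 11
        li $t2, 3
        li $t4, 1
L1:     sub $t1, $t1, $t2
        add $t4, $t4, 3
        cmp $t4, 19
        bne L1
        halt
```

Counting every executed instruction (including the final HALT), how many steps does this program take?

li $t1, 11 → $t1=11
li $t2, 3 → $t2=3
li $t4, 1 → $t4=1
sub $t1, $t1, $t2 → $t1=11-3=8
add $t4, $t4, 3 → $t4=1+3=4
cmp $t4, 19  (cmp 4,19)
bne L1: taken
sub $t1, $t1, $t2 → $t1=8-3=5
add $t4, $t4, 3 → $t4=4+3=7
cmp $t4, 19  (cmp 7,19)
bne L1: taken
sub $t1, $t1, $t2 → $t1=5-3=2
add $t4, $t4, 3 → $t4=7+3=10
cmp $t4, 19  (cmp 10,19)
bne L1: taken
sub $t1, $t1, $t2 → $t1=2-3=-1
add $t4, $t4, 3 → $t4=10+3=13
cmp $t4, 19  (cmp 13,19)
bne L1: taken
sub $t1, $t1, $t2 → $t1=(-1)-3=-4
add $t4, $t4, 3 → $t4=13+3=16
cmp $t4, 19  (cmp 16,19)
bne L1: taken
sub $t1, $t1, $t2 → $t1=(-4)-3=-7
add $t4, $t4, 3 → $t4=16+3=19
cmp $t4, 19  (cmp 19,19)
bne L1: not taken
halt.
Total executed instructions: 28.

28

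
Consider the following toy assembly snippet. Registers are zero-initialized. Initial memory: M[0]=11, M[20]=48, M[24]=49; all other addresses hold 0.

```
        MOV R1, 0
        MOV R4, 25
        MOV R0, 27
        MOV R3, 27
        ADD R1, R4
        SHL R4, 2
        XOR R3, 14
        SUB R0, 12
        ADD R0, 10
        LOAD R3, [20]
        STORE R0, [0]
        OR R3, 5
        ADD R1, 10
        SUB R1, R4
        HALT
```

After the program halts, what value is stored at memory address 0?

25

after MOV R1, 0: R1=0
after MOV R4, 25: R4=25
after MOV R0, 27: R0=27
after MOV R3, 27: R3=27
after ADD R1, R4: R1=0+25=25
after SHL R4, 2: R4=25<<2=100
after XOR R3, 14: R3=27^14=21
after SUB R0, 12: R0=27-12=15
after ADD R0, 10: R0=15+10=25
after LOAD R3, [20]: R3=M[20]=48
STORE R0, [0] → M[0]=25
after OR R3, 5: R3=48|5=53
after ADD R1, 10: R1=25+10=35
after SUB R1, R4: R1=35-100=-65
halt.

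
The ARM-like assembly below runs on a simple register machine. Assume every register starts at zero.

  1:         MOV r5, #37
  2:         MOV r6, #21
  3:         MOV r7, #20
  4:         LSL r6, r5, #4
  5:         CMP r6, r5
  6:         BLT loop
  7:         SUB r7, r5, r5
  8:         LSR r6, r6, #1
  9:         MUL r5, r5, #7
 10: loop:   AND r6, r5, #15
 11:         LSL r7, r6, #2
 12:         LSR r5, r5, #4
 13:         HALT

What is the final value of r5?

16

after MOV r5, #37: r5=37
after MOV r6, #21: r6=21
after MOV r7, #20: r7=20
after LSL r6, r5, #4: r6=37<<4=592
CMP r6, r5  (cmp 592,37)
BLT loop: not taken
after SUB r7, r5, r5: r7=37-37=0
after LSR r6, r6, #1: r6=592>>1=296
after MUL r5, r5, #7: r5=37*7=259
after AND r6, r5, #15: r6=259&15=3
after LSL r7, r6, #2: r7=3<<2=12
after LSR r5, r5, #4: r5=259>>4=16
halt.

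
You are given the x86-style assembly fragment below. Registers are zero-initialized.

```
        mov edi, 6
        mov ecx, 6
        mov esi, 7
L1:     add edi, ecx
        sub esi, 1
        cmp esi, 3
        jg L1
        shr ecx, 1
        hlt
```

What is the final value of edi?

30

edi=6
ecx=6
esi=7
edi=6+6=12
esi=7-1=6
cmp esi, 3  (cmp 6,3)
jg L1: taken
edi=12+6=18
esi=6-1=5
cmp esi, 3  (cmp 5,3)
jg L1: taken
edi=18+6=24
esi=5-1=4
cmp esi, 3  (cmp 4,3)
jg L1: taken
edi=24+6=30
esi=4-1=3
cmp esi, 3  (cmp 3,3)
jg L1: not taken
ecx=6>>1=3
halt.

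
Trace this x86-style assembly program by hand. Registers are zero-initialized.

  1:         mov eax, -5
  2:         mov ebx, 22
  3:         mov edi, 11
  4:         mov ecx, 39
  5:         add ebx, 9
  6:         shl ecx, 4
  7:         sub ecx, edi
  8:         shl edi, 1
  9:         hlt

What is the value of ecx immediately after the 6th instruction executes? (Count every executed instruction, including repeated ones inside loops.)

624

eax=-5
ebx=22
edi=11
ecx=39
ebx=22+9=31
ecx=39<<4=624
After step 6: ecx = 624.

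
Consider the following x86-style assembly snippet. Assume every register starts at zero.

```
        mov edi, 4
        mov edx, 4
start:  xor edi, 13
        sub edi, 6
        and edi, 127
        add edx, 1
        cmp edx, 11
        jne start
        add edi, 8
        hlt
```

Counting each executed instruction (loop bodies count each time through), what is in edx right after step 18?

mov edi, 4 → edi=4
mov edx, 4 → edx=4
xor edi, 13 → edi=4^13=9
sub edi, 6 → edi=9-6=3
and edi, 127 → edi=3&127=3
add edx, 1 → edx=4+1=5
cmp edx, 11  (cmp 5,11)
jne start: taken
xor edi, 13 → edi=3^13=14
sub edi, 6 → edi=14-6=8
and edi, 127 → edi=8&127=8
add edx, 1 → edx=5+1=6
cmp edx, 11  (cmp 6,11)
jne start: taken
xor edi, 13 → edi=8^13=5
sub edi, 6 → edi=5-6=-1
and edi, 127 → edi=(-1)&127=127
add edx, 1 → edx=6+1=7
After step 18: edx = 7.

7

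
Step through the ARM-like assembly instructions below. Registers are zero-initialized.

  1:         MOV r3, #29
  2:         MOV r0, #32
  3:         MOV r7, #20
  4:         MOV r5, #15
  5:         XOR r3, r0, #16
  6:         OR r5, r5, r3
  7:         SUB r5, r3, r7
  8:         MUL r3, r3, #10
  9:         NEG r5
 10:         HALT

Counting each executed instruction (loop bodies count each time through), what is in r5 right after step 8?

r3=29
r0=32
r7=20
r5=15
r3=32^16=48
r5=15|48=63
r5=48-20=28
r3=48*10=480
After step 8: r5 = 28.

28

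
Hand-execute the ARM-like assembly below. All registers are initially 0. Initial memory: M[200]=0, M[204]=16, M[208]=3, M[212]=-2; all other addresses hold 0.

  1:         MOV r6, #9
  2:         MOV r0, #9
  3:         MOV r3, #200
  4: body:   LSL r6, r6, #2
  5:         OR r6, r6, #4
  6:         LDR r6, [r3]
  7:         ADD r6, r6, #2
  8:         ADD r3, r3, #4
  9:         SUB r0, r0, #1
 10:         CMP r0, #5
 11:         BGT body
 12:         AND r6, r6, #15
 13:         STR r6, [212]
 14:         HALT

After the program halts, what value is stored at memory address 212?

0

after MOV r6, #9: r6=9
after MOV r0, #9: r0=9
after MOV r3, #200: r3=200
after LSL r6, r6, #2: r6=9<<2=36
after OR r6, r6, #4: r6=36|4=36
after LDR r6, [r3]: r6=M[200]=0
after ADD r6, r6, #2: r6=0+2=2
after ADD r3, r3, #4: r3=200+4=204
after SUB r0, r0, #1: r0=9-1=8
CMP r0, #5  (cmp 8,5)
BGT body: taken
after LSL r6, r6, #2: r6=2<<2=8
after OR r6, r6, #4: r6=8|4=12
after LDR r6, [r3]: r6=M[204]=16
after ADD r6, r6, #2: r6=16+2=18
after ADD r3, r3, #4: r3=204+4=208
after SUB r0, r0, #1: r0=8-1=7
CMP r0, #5  (cmp 7,5)
BGT body: taken
after LSL r6, r6, #2: r6=18<<2=72
after OR r6, r6, #4: r6=72|4=76
after LDR r6, [r3]: r6=M[208]=3
after ADD r6, r6, #2: r6=3+2=5
after ADD r3, r3, #4: r3=208+4=212
after SUB r0, r0, #1: r0=7-1=6
CMP r0, #5  (cmp 6,5)
BGT body: taken
after LSL r6, r6, #2: r6=5<<2=20
after OR r6, r6, #4: r6=20|4=20
after LDR r6, [r3]: r6=M[212]=-2
after ADD r6, r6, #2: r6=(-2)+2=0
after ADD r3, r3, #4: r3=212+4=216
after SUB r0, r0, #1: r0=6-1=5
CMP r0, #5  (cmp 5,5)
BGT body: not taken
after AND r6, r6, #15: r6=0&15=0
STR r6, [212] → M[212]=0
halt.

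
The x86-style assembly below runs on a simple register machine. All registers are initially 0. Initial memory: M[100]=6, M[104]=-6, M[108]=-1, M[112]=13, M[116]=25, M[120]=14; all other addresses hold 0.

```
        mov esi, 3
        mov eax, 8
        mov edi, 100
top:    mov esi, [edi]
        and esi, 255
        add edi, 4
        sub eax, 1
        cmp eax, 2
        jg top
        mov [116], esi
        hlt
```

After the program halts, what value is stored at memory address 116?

14

after mov esi, 3: esi=3
after mov eax, 8: eax=8
after mov edi, 100: edi=100
after mov esi, [edi]: esi=M[100]=6
after and esi, 255: esi=6&255=6
after add edi, 4: edi=100+4=104
after sub eax, 1: eax=8-1=7
cmp eax, 2  (cmp 7,2)
jg top: taken
after mov esi, [edi]: esi=M[104]=-6
after and esi, 255: esi=(-6)&255=250
after add edi, 4: edi=104+4=108
after sub eax, 1: eax=7-1=6
cmp eax, 2  (cmp 6,2)
jg top: taken
after mov esi, [edi]: esi=M[108]=-1
after and esi, 255: esi=(-1)&255=255
after add edi, 4: edi=108+4=112
after sub eax, 1: eax=6-1=5
cmp eax, 2  (cmp 5,2)
jg top: taken
after mov esi, [edi]: esi=M[112]=13
after and esi, 255: esi=13&255=13
after add edi, 4: edi=112+4=116
after sub eax, 1: eax=5-1=4
cmp eax, 2  (cmp 4,2)
jg top: taken
after mov esi, [edi]: esi=M[116]=25
after and esi, 255: esi=25&255=25
after add edi, 4: edi=116+4=120
after sub eax, 1: eax=4-1=3
cmp eax, 2  (cmp 3,2)
jg top: taken
after mov esi, [edi]: esi=M[120]=14
after and esi, 255: esi=14&255=14
after add edi, 4: edi=120+4=124
after sub eax, 1: eax=3-1=2
cmp eax, 2  (cmp 2,2)
jg top: not taken
mov [116], esi → M[116]=14
halt.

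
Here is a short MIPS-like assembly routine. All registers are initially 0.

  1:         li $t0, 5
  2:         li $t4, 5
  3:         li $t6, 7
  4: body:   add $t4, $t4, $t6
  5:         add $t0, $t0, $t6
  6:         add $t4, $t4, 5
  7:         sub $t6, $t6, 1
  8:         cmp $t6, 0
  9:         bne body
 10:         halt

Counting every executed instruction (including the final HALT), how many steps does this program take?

after li $t0, 5: $t0=5
after li $t4, 5: $t4=5
after li $t6, 7: $t6=7
after add $t4, $t4, $t6: $t4=5+7=12
after add $t0, $t0, $t6: $t0=5+7=12
after add $t4, $t4, 5: $t4=12+5=17
after sub $t6, $t6, 1: $t6=7-1=6
cmp $t6, 0  (cmp 6,0)
bne body: taken
after add $t4, $t4, $t6: $t4=17+6=23
after add $t0, $t0, $t6: $t0=12+6=18
after add $t4, $t4, 5: $t4=23+5=28
after sub $t6, $t6, 1: $t6=6-1=5
cmp $t6, 0  (cmp 5,0)
bne body: taken
after add $t4, $t4, $t6: $t4=28+5=33
after add $t0, $t0, $t6: $t0=18+5=23
after add $t4, $t4, 5: $t4=33+5=38
after sub $t6, $t6, 1: $t6=5-1=4
cmp $t6, 0  (cmp 4,0)
bne body: taken
after add $t4, $t4, $t6: $t4=38+4=42
after add $t0, $t0, $t6: $t0=23+4=27
after add $t4, $t4, 5: $t4=42+5=47
after sub $t6, $t6, 1: $t6=4-1=3
cmp $t6, 0  (cmp 3,0)
bne body: taken
after add $t4, $t4, $t6: $t4=47+3=50
after add $t0, $t0, $t6: $t0=27+3=30
after add $t4, $t4, 5: $t4=50+5=55
after sub $t6, $t6, 1: $t6=3-1=2
cmp $t6, 0  (cmp 2,0)
bne body: taken
after add $t4, $t4, $t6: $t4=55+2=57
after add $t0, $t0, $t6: $t0=30+2=32
after add $t4, $t4, 5: $t4=57+5=62
after sub $t6, $t6, 1: $t6=2-1=1
cmp $t6, 0  (cmp 1,0)
bne body: taken
after add $t4, $t4, $t6: $t4=62+1=63
after add $t0, $t0, $t6: $t0=32+1=33
after add $t4, $t4, 5: $t4=63+5=68
after sub $t6, $t6, 1: $t6=1-1=0
cmp $t6, 0  (cmp 0,0)
bne body: not taken
halt.
Total executed instructions: 46.

46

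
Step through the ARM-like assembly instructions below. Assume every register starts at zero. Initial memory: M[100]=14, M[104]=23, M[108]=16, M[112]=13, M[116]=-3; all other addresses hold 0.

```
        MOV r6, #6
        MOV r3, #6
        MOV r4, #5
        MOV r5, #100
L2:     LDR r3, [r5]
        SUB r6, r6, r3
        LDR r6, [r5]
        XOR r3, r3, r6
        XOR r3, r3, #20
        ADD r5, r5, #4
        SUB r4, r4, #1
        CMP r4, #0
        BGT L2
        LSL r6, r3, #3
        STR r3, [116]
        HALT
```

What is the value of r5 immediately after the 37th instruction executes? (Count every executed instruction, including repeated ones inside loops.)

116

MOV r6, #6 → r6=6
MOV r3, #6 → r3=6
MOV r4, #5 → r4=5
MOV r5, #100 → r5=100
LDR r3, [r5] → r3=M[100]=14
SUB r6, r6, r3 → r6=6-14=-8
LDR r6, [r5] → r6=M[100]=14
XOR r3, r3, r6 → r3=14^14=0
XOR r3, r3, #20 → r3=0^20=20
ADD r5, r5, #4 → r5=100+4=104
SUB r4, r4, #1 → r4=5-1=4
CMP r4, #0  (cmp 4,0)
BGT L2: taken
LDR r3, [r5] → r3=M[104]=23
SUB r6, r6, r3 → r6=14-23=-9
LDR r6, [r5] → r6=M[104]=23
XOR r3, r3, r6 → r3=23^23=0
XOR r3, r3, #20 → r3=0^20=20
ADD r5, r5, #4 → r5=104+4=108
SUB r4, r4, #1 → r4=4-1=3
CMP r4, #0  (cmp 3,0)
BGT L2: taken
LDR r3, [r5] → r3=M[108]=16
SUB r6, r6, r3 → r6=23-16=7
LDR r6, [r5] → r6=M[108]=16
XOR r3, r3, r6 → r3=16^16=0
XOR r3, r3, #20 → r3=0^20=20
ADD r5, r5, #4 → r5=108+4=112
SUB r4, r4, #1 → r4=3-1=2
CMP r4, #0  (cmp 2,0)
BGT L2: taken
LDR r3, [r5] → r3=M[112]=13
SUB r6, r6, r3 → r6=16-13=3
LDR r6, [r5] → r6=M[112]=13
XOR r3, r3, r6 → r3=13^13=0
XOR r3, r3, #20 → r3=0^20=20
ADD r5, r5, #4 → r5=112+4=116
After step 37: r5 = 116.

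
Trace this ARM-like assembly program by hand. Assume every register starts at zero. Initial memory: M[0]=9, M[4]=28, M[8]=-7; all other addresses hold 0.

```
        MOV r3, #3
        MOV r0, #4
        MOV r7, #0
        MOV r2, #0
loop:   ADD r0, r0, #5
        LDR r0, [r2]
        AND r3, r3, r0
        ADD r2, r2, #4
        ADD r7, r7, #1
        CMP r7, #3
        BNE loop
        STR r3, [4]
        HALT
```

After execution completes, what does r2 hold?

12

MOV r3, #3 → r3=3
MOV r0, #4 → r0=4
MOV r7, #0 → r7=0
MOV r2, #0 → r2=0
ADD r0, r0, #5 → r0=4+5=9
LDR r0, [r2] → r0=M[0]=9
AND r3, r3, r0 → r3=3&9=1
ADD r2, r2, #4 → r2=0+4=4
ADD r7, r7, #1 → r7=0+1=1
CMP r7, #3  (cmp 1,3)
BNE loop: taken
ADD r0, r0, #5 → r0=9+5=14
LDR r0, [r2] → r0=M[4]=28
AND r3, r3, r0 → r3=1&28=0
ADD r2, r2, #4 → r2=4+4=8
ADD r7, r7, #1 → r7=1+1=2
CMP r7, #3  (cmp 2,3)
BNE loop: taken
ADD r0, r0, #5 → r0=28+5=33
LDR r0, [r2] → r0=M[8]=-7
AND r3, r3, r0 → r3=0&(-7)=0
ADD r2, r2, #4 → r2=8+4=12
ADD r7, r7, #1 → r7=2+1=3
CMP r7, #3  (cmp 3,3)
BNE loop: not taken
STR r3, [4] → M[4]=0
halt.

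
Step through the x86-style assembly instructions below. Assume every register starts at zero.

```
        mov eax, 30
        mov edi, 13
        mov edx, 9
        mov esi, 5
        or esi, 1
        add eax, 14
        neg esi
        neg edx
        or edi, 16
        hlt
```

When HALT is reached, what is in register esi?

mov eax, 30 → eax=30
mov edi, 13 → edi=13
mov edx, 9 → edx=9
mov esi, 5 → esi=5
or esi, 1 → esi=5|1=5
add eax, 14 → eax=30+14=44
neg esi → esi=-(5)=-5
neg edx → edx=-(9)=-9
or edi, 16 → edi=13|16=29
halt.

-5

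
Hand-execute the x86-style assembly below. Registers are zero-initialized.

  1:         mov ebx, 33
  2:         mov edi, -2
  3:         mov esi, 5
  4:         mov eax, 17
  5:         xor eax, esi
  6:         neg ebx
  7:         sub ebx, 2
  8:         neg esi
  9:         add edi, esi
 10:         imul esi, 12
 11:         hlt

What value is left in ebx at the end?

after mov ebx, 33: ebx=33
after mov edi, -2: edi=-2
after mov esi, 5: esi=5
after mov eax, 17: eax=17
after xor eax, esi: eax=17^5=20
after neg ebx: ebx=-(33)=-33
after sub ebx, 2: ebx=(-33)-2=-35
after neg esi: esi=-(5)=-5
after add edi, esi: edi=(-2)+(-5)=-7
after imul esi, 12: esi=(-5)*12=-60
halt.

-35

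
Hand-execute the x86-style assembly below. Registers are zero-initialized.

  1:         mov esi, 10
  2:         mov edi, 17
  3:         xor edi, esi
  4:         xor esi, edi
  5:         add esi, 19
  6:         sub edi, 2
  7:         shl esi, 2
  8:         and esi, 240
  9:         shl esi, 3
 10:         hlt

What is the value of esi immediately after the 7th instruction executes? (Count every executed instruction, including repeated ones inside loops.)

144

after mov esi, 10: esi=10
after mov edi, 17: edi=17
after xor edi, esi: edi=17^10=27
after xor esi, edi: esi=10^27=17
after add esi, 19: esi=17+19=36
after sub edi, 2: edi=27-2=25
after shl esi, 2: esi=36<<2=144
After step 7: esi = 144.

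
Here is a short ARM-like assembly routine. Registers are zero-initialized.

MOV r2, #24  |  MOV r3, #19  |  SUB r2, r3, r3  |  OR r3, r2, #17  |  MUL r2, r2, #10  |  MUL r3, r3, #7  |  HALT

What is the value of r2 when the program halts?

after MOV r2, #24: r2=24
after MOV r3, #19: r3=19
after SUB r2, r3, r3: r2=19-19=0
after OR r3, r2, #17: r3=0|17=17
after MUL r2, r2, #10: r2=0*10=0
after MUL r3, r3, #7: r3=17*7=119
halt.

0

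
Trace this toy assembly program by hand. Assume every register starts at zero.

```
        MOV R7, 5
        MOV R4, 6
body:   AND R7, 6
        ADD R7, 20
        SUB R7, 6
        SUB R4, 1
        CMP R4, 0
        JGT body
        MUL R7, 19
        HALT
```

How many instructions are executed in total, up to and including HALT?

R7=5
R4=6
R7=5&6=4
R7=4+20=24
R7=24-6=18
R4=6-1=5
CMP R4, 0  (cmp 5,0)
JGT body: taken
R7=18&6=2
R7=2+20=22
R7=22-6=16
R4=5-1=4
CMP R4, 0  (cmp 4,0)
JGT body: taken
R7=16&6=0
R7=0+20=20
R7=20-6=14
R4=4-1=3
CMP R4, 0  (cmp 3,0)
JGT body: taken
R7=14&6=6
R7=6+20=26
R7=26-6=20
R4=3-1=2
CMP R4, 0  (cmp 2,0)
JGT body: taken
R7=20&6=4
R7=4+20=24
R7=24-6=18
R4=2-1=1
CMP R4, 0  (cmp 1,0)
JGT body: taken
R7=18&6=2
R7=2+20=22
R7=22-6=16
R4=1-1=0
CMP R4, 0  (cmp 0,0)
JGT body: not taken
R7=16*19=304
halt.
Total executed instructions: 40.

40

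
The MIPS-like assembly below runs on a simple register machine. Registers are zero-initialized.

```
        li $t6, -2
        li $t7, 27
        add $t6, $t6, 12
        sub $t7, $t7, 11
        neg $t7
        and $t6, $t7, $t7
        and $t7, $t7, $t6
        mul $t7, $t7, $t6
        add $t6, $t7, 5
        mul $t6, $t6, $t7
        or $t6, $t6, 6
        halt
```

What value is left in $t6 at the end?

66822

$t6=-2
$t7=27
$t6=(-2)+12=10
$t7=27-11=16
$t7=-(16)=-16
$t6=(-16)&(-16)=-16
$t7=(-16)&(-16)=-16
$t7=(-16)*(-16)=256
$t6=256+5=261
$t6=261*256=66816
$t6=66816|6=66822
halt.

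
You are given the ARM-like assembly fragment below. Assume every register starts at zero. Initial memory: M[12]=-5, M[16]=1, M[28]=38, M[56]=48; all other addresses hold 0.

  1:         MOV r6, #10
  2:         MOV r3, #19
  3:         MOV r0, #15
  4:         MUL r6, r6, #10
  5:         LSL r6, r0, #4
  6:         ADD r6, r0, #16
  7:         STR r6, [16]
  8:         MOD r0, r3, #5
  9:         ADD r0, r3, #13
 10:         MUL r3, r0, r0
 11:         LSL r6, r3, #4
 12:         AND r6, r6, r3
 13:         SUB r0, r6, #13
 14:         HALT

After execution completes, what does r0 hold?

-13

MOV r6, #10 → r6=10
MOV r3, #19 → r3=19
MOV r0, #15 → r0=15
MUL r6, r6, #10 → r6=10*10=100
LSL r6, r0, #4 → r6=15<<4=240
ADD r6, r0, #16 → r6=15+16=31
STR r6, [16] → M[16]=31
MOD r0, r3, #5 → r0=19%5=4
ADD r0, r3, #13 → r0=19+13=32
MUL r3, r0, r0 → r3=32*32=1024
LSL r6, r3, #4 → r6=1024<<4=16384
AND r6, r6, r3 → r6=16384&1024=0
SUB r0, r6, #13 → r0=0-13=-13
halt.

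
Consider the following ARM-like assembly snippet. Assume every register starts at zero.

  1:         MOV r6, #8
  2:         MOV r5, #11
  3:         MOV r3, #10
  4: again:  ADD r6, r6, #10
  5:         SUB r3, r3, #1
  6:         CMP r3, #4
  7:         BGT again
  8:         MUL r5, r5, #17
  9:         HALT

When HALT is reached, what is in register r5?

187

MOV r6, #8 → r6=8
MOV r5, #11 → r5=11
MOV r3, #10 → r3=10
ADD r6, r6, #10 → r6=8+10=18
SUB r3, r3, #1 → r3=10-1=9
CMP r3, #4  (cmp 9,4)
BGT again: taken
ADD r6, r6, #10 → r6=18+10=28
SUB r3, r3, #1 → r3=9-1=8
CMP r3, #4  (cmp 8,4)
BGT again: taken
ADD r6, r6, #10 → r6=28+10=38
SUB r3, r3, #1 → r3=8-1=7
CMP r3, #4  (cmp 7,4)
BGT again: taken
ADD r6, r6, #10 → r6=38+10=48
SUB r3, r3, #1 → r3=7-1=6
CMP r3, #4  (cmp 6,4)
BGT again: taken
ADD r6, r6, #10 → r6=48+10=58
SUB r3, r3, #1 → r3=6-1=5
CMP r3, #4  (cmp 5,4)
BGT again: taken
ADD r6, r6, #10 → r6=58+10=68
SUB r3, r3, #1 → r3=5-1=4
CMP r3, #4  (cmp 4,4)
BGT again: not taken
MUL r5, r5, #17 → r5=11*17=187
halt.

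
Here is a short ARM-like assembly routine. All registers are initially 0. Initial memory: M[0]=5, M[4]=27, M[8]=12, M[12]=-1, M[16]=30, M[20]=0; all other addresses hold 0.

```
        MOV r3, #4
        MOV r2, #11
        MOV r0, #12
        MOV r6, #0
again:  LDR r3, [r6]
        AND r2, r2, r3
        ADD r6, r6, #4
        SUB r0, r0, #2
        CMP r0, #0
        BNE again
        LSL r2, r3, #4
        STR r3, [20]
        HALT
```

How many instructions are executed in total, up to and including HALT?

43

after MOV r3, #4: r3=4
after MOV r2, #11: r2=11
after MOV r0, #12: r0=12
after MOV r6, #0: r6=0
after LDR r3, [r6]: r3=M[0]=5
after AND r2, r2, r3: r2=11&5=1
after ADD r6, r6, #4: r6=0+4=4
after SUB r0, r0, #2: r0=12-2=10
CMP r0, #0  (cmp 10,0)
BNE again: taken
after LDR r3, [r6]: r3=M[4]=27
after AND r2, r2, r3: r2=1&27=1
after ADD r6, r6, #4: r6=4+4=8
after SUB r0, r0, #2: r0=10-2=8
CMP r0, #0  (cmp 8,0)
BNE again: taken
after LDR r3, [r6]: r3=M[8]=12
after AND r2, r2, r3: r2=1&12=0
after ADD r6, r6, #4: r6=8+4=12
after SUB r0, r0, #2: r0=8-2=6
CMP r0, #0  (cmp 6,0)
BNE again: taken
after LDR r3, [r6]: r3=M[12]=-1
after AND r2, r2, r3: r2=0&(-1)=0
after ADD r6, r6, #4: r6=12+4=16
after SUB r0, r0, #2: r0=6-2=4
CMP r0, #0  (cmp 4,0)
BNE again: taken
after LDR r3, [r6]: r3=M[16]=30
after AND r2, r2, r3: r2=0&30=0
after ADD r6, r6, #4: r6=16+4=20
after SUB r0, r0, #2: r0=4-2=2
CMP r0, #0  (cmp 2,0)
BNE again: taken
after LDR r3, [r6]: r3=M[20]=0
after AND r2, r2, r3: r2=0&0=0
after ADD r6, r6, #4: r6=20+4=24
after SUB r0, r0, #2: r0=2-2=0
CMP r0, #0  (cmp 0,0)
BNE again: not taken
after LSL r2, r3, #4: r2=0<<4=0
STR r3, [20] → M[20]=0
halt.
Total executed instructions: 43.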